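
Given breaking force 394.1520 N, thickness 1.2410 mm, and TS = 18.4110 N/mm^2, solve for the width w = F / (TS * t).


Formula: w = F / (TS * t)
Substituting: w = 394.1520 / (18.4110 * 1.2410)
Result: 17.2510 mm


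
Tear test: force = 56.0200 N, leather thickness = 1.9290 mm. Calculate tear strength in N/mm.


Formula: Tear strength = force / thickness
Substituting: Tear strength = 56.0200 / 1.9290
Result: 29.0410 N/mm


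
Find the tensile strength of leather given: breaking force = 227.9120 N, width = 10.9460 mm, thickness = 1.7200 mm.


Formula: TS = force / (width * thickness)
Substituting: TS = 227.9120 / (10.9460 * 1.7200)
Result: 12.1055 N/mm^2


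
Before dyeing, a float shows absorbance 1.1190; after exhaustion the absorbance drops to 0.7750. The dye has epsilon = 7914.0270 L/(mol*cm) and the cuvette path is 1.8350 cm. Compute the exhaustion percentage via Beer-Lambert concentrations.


c_initial = A_i / (epsilon * l) = 1.1190 / (7914.0270 * 1.8350) = 7.7054e-05 mol/L
c_final = A_f / (epsilon * l) = 0.7750 / (7914.0270 * 1.8350) = 5.3366e-05 mol/L
Exhaustion = (c_initial - c_final) / c_initial * 100 = (7.7054e-05 - 5.3366e-05) / 7.7054e-05 * 100 = 30.7417 %


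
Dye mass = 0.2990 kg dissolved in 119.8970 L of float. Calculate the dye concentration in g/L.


Formula: Conc = dye_mass(kg) / volume(L) * 1000
Substituting: Conc = 0.2990 / 119.8970 * 1000
Result: 2.4938 g/L


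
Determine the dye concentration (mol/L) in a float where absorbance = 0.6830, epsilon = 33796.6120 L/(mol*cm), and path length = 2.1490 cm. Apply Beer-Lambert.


Formula: c = A / (epsilon * l)
Substituting: c = 0.6830 / (33796.6120 * 2.1490)
Result: 9.4040e-06 mol/L


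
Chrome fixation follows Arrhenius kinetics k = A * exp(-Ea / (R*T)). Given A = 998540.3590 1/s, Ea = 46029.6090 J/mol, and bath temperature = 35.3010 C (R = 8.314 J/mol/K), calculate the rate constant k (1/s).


T_K = T_C + 273.15 = 35.3010 + 273.15 = 308.4510 K
exponent = -Ea / (R * T_K) = -46029.6090 / (8.314 * 308.4510) = -17.9490
k = A * exp(exponent) = 998540.3590 * exp(-17.9490) = 0.0160029 1/s


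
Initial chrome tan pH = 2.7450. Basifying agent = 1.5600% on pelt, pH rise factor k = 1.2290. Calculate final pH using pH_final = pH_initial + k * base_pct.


Formula: pH_final = pH_initial + k * base_pct
Substituting: pH_final = 2.7450 + 1.2290 * 1.5600
Result: 4.6622


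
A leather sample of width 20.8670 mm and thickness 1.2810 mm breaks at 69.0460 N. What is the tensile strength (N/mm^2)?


Formula: TS = force / (width * thickness)
Substituting: TS = 69.0460 / (20.8670 * 1.2810)
Result: 2.5830 N/mm^2


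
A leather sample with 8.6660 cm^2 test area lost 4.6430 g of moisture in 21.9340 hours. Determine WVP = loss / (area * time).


Formula: WVP = loss / (area * time)
Substituting: WVP = 4.6430 / (8.6660 * 21.9340)
Result: 0.0244266 g/(cm^2*hr)


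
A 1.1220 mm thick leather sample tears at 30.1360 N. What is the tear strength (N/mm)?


Formula: Tear strength = force / thickness
Substituting: Tear strength = 30.1360 / 1.1220
Result: 26.8592 N/mm


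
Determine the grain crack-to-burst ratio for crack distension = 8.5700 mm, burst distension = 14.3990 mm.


Formula: Ratio = crack / burst
Substituting: Ratio = 8.5700 / 14.3990
Result: 0.5952


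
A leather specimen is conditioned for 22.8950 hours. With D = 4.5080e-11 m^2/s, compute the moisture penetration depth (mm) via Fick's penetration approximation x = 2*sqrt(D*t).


t = 22.8950 hr * 3600 = 82422.0000 s
D * t = 4.5080e-11 * 82422.0000 = 3.7156e-06
x = 2 * sqrt(D*t) = 2 * sqrt(3.7156e-06) = 0.00385517 m = 3.8552 mm


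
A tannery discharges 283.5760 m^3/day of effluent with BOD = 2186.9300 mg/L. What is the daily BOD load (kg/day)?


Formula: BOD_load = volume * conc / 1000
Substituting: BOD_load = 283.5760 * 2186.9300 / 1000
Result: 620.1609 kg/day


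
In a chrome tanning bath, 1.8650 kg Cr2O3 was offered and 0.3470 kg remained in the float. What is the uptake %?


Formula: Uptake = (offered - residual) / offered * 100
Substituting: Uptake = (1.8650 - 0.3470) / 1.8650 * 100
Result: 81.3941 %


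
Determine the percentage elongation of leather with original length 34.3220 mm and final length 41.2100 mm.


Formula: Elongation = (Lf - L0) / L0 * 100
Substituting: Elongation = (41.2100 - 34.3220) / 34.3220 * 100
Result: 20.0688 %


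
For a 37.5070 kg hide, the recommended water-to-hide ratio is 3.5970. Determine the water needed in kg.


Formula: Water = hide_weight * ratio
Substituting: Water = 37.5070 * 3.5970
Result: 134.9127 kg


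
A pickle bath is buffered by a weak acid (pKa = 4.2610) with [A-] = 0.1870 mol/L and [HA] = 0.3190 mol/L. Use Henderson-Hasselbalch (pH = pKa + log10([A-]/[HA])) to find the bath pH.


ratio = [A-] / [HA] = 0.1870 / 0.3190 = 0.5862
log10(ratio) = -0.2319
pH = pKa + log10(ratio) = 4.2610 - 0.2319 = 4.0291


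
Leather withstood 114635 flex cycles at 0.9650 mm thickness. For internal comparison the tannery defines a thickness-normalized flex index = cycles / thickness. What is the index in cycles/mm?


Formula: Index = cycles / thickness
Substituting: Index = 114635 / 0.9650
Result: 118792.7461 cycles/mm


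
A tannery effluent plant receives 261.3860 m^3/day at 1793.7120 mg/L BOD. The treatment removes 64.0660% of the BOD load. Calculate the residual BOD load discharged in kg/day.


Load_in = volume * conc / 1000 = 261.3860 * 1793.7120 / 1000 = 468.8512 kg/day
Removed = Load_in * eff / 100 = 468.8512 * 64.0660 / 100 = 300.3742 kg/day
Load_out = Load_in - Removed = 468.8512 - 300.3742 = 168.4770 kg/day


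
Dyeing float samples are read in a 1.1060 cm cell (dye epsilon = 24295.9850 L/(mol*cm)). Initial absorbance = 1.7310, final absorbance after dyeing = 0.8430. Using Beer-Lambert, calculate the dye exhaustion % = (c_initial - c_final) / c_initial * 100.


c_initial = A_i / (epsilon * l) = 1.7310 / (24295.9850 * 1.1060) = 6.4418e-05 mol/L
c_final = A_f / (epsilon * l) = 0.8430 / (24295.9850 * 1.1060) = 3.1372e-05 mol/L
Exhaustion = (c_initial - c_final) / c_initial * 100 = (6.4418e-05 - 3.1372e-05) / 6.4418e-05 * 100 = 51.2998 %


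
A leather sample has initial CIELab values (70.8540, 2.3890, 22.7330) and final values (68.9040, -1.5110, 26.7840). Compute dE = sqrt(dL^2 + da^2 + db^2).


dL = -1.9500, da = -3.9000, db = 4.0510
dE = sqrt((-1.9500)^2 + (-3.9000)^2 + 4.0510^2) = 5.9517


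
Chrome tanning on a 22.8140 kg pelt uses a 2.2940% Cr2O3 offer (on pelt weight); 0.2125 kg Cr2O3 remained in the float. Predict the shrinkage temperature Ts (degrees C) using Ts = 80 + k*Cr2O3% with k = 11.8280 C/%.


Offered = pelt * offer_pct / 100 = 22.8140 * 2.2940 / 100 = 0.5234 kg
Uptake = offered - residual = 0.5234 - 0.2125 = 0.3109 kg
Cr2O3% on pelt = uptake / pelt * 100 = 0.3109 / 22.8140 * 100 = 1.3626 %
Ts = 80 + k * Cr2O3% = 80 + 11.8280 * 1.3626 = 96.1163 C


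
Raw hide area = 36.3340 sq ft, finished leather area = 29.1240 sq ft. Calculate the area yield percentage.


Formula: Yield = finished / raw * 100
Substituting: Yield = 29.1240 / 36.3340 * 100
Result: 80.1563 %


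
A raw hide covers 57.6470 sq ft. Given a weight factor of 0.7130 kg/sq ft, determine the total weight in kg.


Formula: Weight = area * weight_per_sqft
Substituting: Weight = 57.6470 * 0.7130
Result: 41.1023 kg


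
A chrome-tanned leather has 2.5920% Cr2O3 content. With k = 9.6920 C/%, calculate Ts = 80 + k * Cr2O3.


Formula: Ts = 80 + k * Cr2O3
Substituting: Ts = 80 + 9.6920 * 2.5920
Result: 105.1217 C


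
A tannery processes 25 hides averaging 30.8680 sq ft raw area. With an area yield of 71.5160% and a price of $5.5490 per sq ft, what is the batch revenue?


Raw_total = N * avg_area = 25 * 30.8680 = 771.7000 sq ft
Finished = Raw_total * yield / 100 = 771.7000 * 71.5160 / 100 = 551.8890 sq ft
Value = Finished * price = 551.8890 * 5.5490 = 3062.4319 $


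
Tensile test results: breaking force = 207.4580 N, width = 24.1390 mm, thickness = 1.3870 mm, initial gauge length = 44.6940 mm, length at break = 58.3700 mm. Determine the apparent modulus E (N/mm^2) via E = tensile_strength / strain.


TS = F / (w * t) = 207.4580 / (24.1390 * 1.3870) = 6.1963 N/mm^2
strain = (Lf - L0) / L0 = (58.3700 - 44.6940) / 44.6940 = 0.3060
E = TS / strain = 6.1963 / 0.3060 = 20.2500 N/mm^2


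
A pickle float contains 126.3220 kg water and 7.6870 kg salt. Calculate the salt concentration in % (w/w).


Formula: Conc = salt / (water + salt) * 100
Substituting: Conc = 7.6870 / (126.3220 + 7.6870) * 100
Result: 5.7362 %


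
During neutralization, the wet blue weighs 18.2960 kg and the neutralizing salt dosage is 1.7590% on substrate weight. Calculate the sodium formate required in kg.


Formula: Neutralizer = substrate * pct / 100
Substituting: Neutralizer = 18.2960 * 1.7590 / 100
Result: 0.3218 kg


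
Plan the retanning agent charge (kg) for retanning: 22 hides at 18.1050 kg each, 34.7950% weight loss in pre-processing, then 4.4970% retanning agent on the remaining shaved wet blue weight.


Total_raw = N * avg_wt = 22 * 18.1050 = 398.3100 kg
Substrate = Total_raw * (1 - loss/100) = 398.3100 * (1 - 34.7950/100) = 259.7180 kg
Retan = Substrate * pct / 100 = 259.7180 * 4.4970 / 100 = 11.6795 kg


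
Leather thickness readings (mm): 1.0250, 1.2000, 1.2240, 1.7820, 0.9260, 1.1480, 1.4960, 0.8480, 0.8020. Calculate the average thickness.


Formula: Average = sum / n
Substituting: Average = 10.4510 / 9
Result: 1.1612 mm


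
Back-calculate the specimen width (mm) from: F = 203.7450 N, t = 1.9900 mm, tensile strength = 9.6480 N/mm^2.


Formula: w = F / (TS * t)
Substituting: w = 203.7450 / (9.6480 * 1.9900)
Result: 10.6120 mm


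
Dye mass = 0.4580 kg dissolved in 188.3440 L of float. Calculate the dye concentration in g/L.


Formula: Conc = dye_mass(kg) / volume(L) * 1000
Substituting: Conc = 0.4580 / 188.3440 * 1000
Result: 2.4317 g/L


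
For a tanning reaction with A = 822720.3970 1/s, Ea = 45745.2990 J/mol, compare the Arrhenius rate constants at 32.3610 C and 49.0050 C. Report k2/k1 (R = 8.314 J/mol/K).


T1 = 32.3610 + 273.15 = 305.5110 K; T2 = 49.0050 + 273.15 = 322.1550 K
k1 = A * exp(-Ea/(R*T1)) = 822720.3970 * exp(-45745.2990/(8.314*305.5110)) = 0.0124075 1/s
k2 = A * exp(-Ea/(R*T2)) = 822720.3970 * exp(-45745.2990/(8.314*322.1550)) = 0.0314616 1/s
k2/k1 = 0.0314616 / 0.0124075 = 2.5357


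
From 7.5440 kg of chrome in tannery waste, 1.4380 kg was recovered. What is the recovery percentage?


Formula: Recovery = recovered / input * 100
Substituting: Recovery = 1.4380 / 7.5440 * 100
Result: 19.0615 %


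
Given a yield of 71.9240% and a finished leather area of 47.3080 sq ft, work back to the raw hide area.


Formula: raw = finished * 100 / yield
Substituting: raw = 47.3080 * 100 / 71.9240
Result: 65.7750 sq ft


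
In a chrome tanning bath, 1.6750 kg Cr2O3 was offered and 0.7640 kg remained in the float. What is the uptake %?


Formula: Uptake = (offered - residual) / offered * 100
Substituting: Uptake = (1.6750 - 0.7640) / 1.6750 * 100
Result: 54.3881 %


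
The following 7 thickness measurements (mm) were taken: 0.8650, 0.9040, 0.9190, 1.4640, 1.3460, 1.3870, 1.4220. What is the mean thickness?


Formula: Average = sum / n
Substituting: Average = 8.3070 / 7
Result: 1.1867 mm


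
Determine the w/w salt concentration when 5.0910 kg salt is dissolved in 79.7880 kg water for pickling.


Formula: Conc = salt / (water + salt) * 100
Substituting: Conc = 5.0910 / (79.7880 + 5.0910) * 100
Result: 5.9980 %


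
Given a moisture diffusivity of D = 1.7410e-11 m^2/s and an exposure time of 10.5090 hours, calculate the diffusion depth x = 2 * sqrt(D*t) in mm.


t = 10.5090 hr * 3600 = 37832.4000 s
D * t = 1.7410e-11 * 37832.4000 = 6.5866e-07
x = 2 * sqrt(D*t) = 2 * sqrt(6.5866e-07) = 0.00162316 m = 1.6232 mm


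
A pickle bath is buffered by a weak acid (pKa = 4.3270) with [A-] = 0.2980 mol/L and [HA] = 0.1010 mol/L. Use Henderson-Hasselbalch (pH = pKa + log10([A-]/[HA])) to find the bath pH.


ratio = [A-] / [HA] = 0.2980 / 0.1010 = 2.9505
log10(ratio) = 0.4699
pH = pKa + log10(ratio) = 4.3270 + 0.4699 = 4.7969


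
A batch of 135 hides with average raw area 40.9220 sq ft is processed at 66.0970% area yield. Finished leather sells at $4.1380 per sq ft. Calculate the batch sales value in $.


Raw_total = N * avg_area = 135 * 40.9220 = 5524.4700 sq ft
Finished = Raw_total * yield / 100 = 5524.4700 * 66.0970 / 100 = 3651.5089 sq ft
Value = Finished * price = 3651.5089 * 4.1380 = 15109.9440 $


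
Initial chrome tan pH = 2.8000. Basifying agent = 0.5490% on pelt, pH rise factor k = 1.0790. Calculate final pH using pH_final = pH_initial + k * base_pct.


Formula: pH_final = pH_initial + k * base_pct
Substituting: pH_final = 2.8000 + 1.0790 * 0.5490
Result: 3.3924


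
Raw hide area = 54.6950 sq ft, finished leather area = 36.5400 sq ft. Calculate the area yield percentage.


Formula: Yield = finished / raw * 100
Substituting: Yield = 36.5400 / 54.6950 * 100
Result: 66.8068 %


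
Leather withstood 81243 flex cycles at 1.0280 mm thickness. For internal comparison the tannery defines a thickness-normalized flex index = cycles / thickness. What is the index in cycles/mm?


Formula: Index = cycles / thickness
Substituting: Index = 81243 / 1.0280
Result: 79030.1556 cycles/mm


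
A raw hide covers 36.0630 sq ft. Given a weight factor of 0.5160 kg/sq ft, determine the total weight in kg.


Formula: Weight = area * weight_per_sqft
Substituting: Weight = 36.0630 * 0.5160
Result: 18.6085 kg


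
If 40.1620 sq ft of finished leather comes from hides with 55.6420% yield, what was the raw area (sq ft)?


Formula: raw = finished * 100 / yield
Substituting: raw = 40.1620 * 100 / 55.6420
Result: 72.1793 sq ft


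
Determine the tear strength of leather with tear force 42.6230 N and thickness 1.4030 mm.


Formula: Tear strength = force / thickness
Substituting: Tear strength = 42.6230 / 1.4030
Result: 30.3799 N/mm


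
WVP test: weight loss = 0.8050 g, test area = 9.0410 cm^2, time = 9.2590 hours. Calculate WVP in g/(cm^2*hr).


Formula: WVP = loss / (area * time)
Substituting: WVP = 0.8050 / (9.0410 * 9.2590)
Result: 0.00961646 g/(cm^2*hr)


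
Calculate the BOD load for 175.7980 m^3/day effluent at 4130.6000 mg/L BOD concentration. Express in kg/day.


Formula: BOD_load = volume * conc / 1000
Substituting: BOD_load = 175.7980 * 4130.6000 / 1000
Result: 726.1512 kg/day


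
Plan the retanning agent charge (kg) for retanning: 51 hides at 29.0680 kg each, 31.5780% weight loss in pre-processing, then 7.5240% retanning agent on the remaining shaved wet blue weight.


Total_raw = N * avg_wt = 51 * 29.0680 = 1482.4680 kg
Substrate = Total_raw * (1 - loss/100) = 1482.4680 * (1 - 31.5780/100) = 1014.3343 kg
Retan = Substrate * pct / 100 = 1014.3343 * 7.5240 / 100 = 76.3185 kg


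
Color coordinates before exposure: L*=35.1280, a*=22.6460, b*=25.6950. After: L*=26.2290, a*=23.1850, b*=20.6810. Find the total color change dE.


dL = -8.8990, da = 0.5390, db = -5.0140
dE = sqrt((-8.8990)^2 + 0.5390^2 + (-5.0140)^2) = 10.2285


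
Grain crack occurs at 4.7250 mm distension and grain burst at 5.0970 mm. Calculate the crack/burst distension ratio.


Formula: Ratio = crack / burst
Substituting: Ratio = 4.7250 / 5.0970
Result: 0.9270


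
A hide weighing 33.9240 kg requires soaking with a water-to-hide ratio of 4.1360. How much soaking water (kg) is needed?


Formula: Water = hide_weight * ratio
Substituting: Water = 33.9240 * 4.1360
Result: 140.3097 kg


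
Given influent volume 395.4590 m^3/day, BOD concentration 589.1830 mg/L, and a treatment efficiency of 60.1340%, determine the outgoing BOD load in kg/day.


Load_in = volume * conc / 1000 = 395.4590 * 589.1830 / 1000 = 232.9977 kg/day
Removed = Load_in * eff / 100 = 232.9977 * 60.1340 / 100 = 140.1108 kg/day
Load_out = Load_in - Removed = 232.9977 - 140.1108 = 92.8869 kg/day


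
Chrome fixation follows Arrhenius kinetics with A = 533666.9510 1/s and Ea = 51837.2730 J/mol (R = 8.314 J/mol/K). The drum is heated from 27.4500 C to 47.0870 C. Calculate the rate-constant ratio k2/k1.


T1 = 27.4500 + 273.15 = 300.6000 K; T2 = 47.0870 + 273.15 = 320.2370 K
k1 = A * exp(-Ea/(R*T1)) = 533666.9510 * exp(-51837.2730/(8.314*300.6000)) = 5.2395e-04 1/s
k2 = A * exp(-Ea/(R*T2)) = 533666.9510 * exp(-51837.2730/(8.314*320.2370)) = 0.00186922 1/s
k2/k1 = 0.00186922 / 5.2395e-04 = 3.5676


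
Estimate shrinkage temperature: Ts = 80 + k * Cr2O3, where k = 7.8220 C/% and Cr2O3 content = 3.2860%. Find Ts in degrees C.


Formula: Ts = 80 + k * Cr2O3
Substituting: Ts = 80 + 7.8220 * 3.2860
Result: 105.7031 C


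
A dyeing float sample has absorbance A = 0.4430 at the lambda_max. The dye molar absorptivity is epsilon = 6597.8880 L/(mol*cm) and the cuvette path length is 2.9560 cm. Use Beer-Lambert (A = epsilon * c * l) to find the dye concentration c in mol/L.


Formula: c = A / (epsilon * l)
Substituting: c = 0.4430 / (6597.8880 * 2.9560)
Result: 2.2714e-05 mol/L


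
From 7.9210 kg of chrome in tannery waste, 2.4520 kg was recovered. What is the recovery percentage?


Formula: Recovery = recovered / input * 100
Substituting: Recovery = 2.4520 / 7.9210 * 100
Result: 30.9557 %


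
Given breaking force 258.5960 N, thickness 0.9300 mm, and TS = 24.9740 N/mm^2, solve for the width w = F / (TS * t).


Formula: w = F / (TS * t)
Substituting: w = 258.5960 / (24.9740 * 0.9300)
Result: 11.1340 mm


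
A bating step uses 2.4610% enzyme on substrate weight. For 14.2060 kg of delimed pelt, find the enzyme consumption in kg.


Formula: Enzyme = substrate * pct / 100
Substituting: Enzyme = 14.2060 * 2.4610 / 100
Result: 0.3496 kg


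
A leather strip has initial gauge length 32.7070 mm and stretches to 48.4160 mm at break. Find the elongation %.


Formula: Elongation = (Lf - L0) / L0 * 100
Substituting: Elongation = (48.4160 - 32.7070) / 32.7070 * 100
Result: 48.0295 %


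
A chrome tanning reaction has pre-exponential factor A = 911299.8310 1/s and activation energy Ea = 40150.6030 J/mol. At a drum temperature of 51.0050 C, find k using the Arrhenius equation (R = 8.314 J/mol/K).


T_K = T_C + 273.15 = 51.0050 + 273.15 = 324.1550 K
exponent = -Ea / (R * T_K) = -40150.6030 / (8.314 * 324.1550) = -14.8980
k = A * exp(exponent) = 911299.8310 * exp(-14.8980) = 0.3087 1/s


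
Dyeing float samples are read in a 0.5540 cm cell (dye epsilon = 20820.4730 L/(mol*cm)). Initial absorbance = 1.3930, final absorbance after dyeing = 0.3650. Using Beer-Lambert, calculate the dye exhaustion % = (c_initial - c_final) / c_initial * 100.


c_initial = A_i / (epsilon * l) = 1.3930 / (20820.4730 * 0.5540) = 1.2077e-04 mol/L
c_final = A_f / (epsilon * l) = 0.3650 / (20820.4730 * 0.5540) = 3.1644e-05 mol/L
Exhaustion = (c_initial - c_final) / c_initial * 100 = (1.2077e-04 - 3.1644e-05) / 1.2077e-04 * 100 = 73.7976 %


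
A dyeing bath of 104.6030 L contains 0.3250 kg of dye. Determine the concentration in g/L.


Formula: Conc = dye_mass(kg) / volume(L) * 1000
Substituting: Conc = 0.3250 / 104.6030 * 1000
Result: 3.1070 g/L


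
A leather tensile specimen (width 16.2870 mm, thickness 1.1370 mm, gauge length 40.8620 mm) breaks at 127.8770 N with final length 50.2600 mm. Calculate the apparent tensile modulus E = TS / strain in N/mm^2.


TS = F / (w * t) = 127.8770 / (16.2870 * 1.1370) = 6.9054 N/mm^2
strain = (Lf - L0) / L0 = (50.2600 - 40.8620) / 40.8620 = 0.2300
E = TS / strain = 6.9054 / 0.2300 = 30.0244 N/mm^2


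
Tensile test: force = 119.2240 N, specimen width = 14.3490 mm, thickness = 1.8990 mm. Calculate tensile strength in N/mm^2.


Formula: TS = force / (width * thickness)
Substituting: TS = 119.2240 / (14.3490 * 1.8990)
Result: 4.3754 N/mm^2


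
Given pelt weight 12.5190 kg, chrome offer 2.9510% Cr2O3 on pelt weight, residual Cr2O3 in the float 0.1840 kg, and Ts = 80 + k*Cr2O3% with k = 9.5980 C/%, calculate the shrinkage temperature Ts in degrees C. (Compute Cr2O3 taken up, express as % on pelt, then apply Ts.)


Offered = pelt * offer_pct / 100 = 12.5190 * 2.9510 / 100 = 0.3694 kg
Uptake = offered - residual = 0.3694 - 0.1840 = 0.1854 kg
Cr2O3% on pelt = uptake / pelt * 100 = 0.1854 / 12.5190 * 100 = 1.4812 %
Ts = 80 + k * Cr2O3% = 80 + 9.5980 * 1.4812 = 94.2169 C


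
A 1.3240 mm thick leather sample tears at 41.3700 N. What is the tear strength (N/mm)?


Formula: Tear strength = force / thickness
Substituting: Tear strength = 41.3700 / 1.3240
Result: 31.2462 N/mm


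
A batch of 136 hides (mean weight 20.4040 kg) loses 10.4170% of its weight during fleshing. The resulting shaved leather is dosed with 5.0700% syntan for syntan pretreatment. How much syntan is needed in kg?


Total_raw = N * avg_wt = 136 * 20.4040 = 2774.9440 kg
Substrate = Total_raw * (1 - loss/100) = 2774.9440 * (1 - 10.4170/100) = 2485.8781 kg
Syntan = Substrate * pct / 100 = 2485.8781 * 5.0700 / 100 = 126.0340 kg


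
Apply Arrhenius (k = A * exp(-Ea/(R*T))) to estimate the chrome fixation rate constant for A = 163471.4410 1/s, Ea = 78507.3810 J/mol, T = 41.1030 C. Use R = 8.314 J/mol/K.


T_K = T_C + 273.15 = 41.1030 + 273.15 = 314.2530 K
exponent = -Ea / (R * T_K) = -78507.3810 / (8.314 * 314.2530) = -30.0484
k = A * exp(exponent) = 163471.4410 * exp(-30.0484) = 1.4575e-08 1/s


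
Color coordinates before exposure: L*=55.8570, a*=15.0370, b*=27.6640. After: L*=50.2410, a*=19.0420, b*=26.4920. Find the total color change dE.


dL = -5.6160, da = 4.0050, db = -1.1720
dE = sqrt((-5.6160)^2 + 4.0050^2 + (-1.1720)^2) = 6.9966


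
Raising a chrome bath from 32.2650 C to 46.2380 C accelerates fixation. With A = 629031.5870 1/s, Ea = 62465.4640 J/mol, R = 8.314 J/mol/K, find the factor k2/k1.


T1 = 32.2650 + 273.15 = 305.4150 K; T2 = 46.2380 + 273.15 = 319.3880 K
k1 = A * exp(-Ea/(R*T1)) = 629031.5870 * exp(-62465.4640/(8.314*305.4150)) = 1.3029e-05 1/s
k2 = A * exp(-Ea/(R*T2)) = 629031.5870 * exp(-62465.4640/(8.314*319.3880)) = 3.8223e-05 1/s
k2/k1 = 3.8223e-05 / 1.3029e-05 = 2.9336


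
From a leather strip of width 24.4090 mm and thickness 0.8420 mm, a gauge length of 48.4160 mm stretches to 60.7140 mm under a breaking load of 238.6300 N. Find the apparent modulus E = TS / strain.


TS = F / (w * t) = 238.6300 / (24.4090 * 0.8420) = 11.6108 N/mm^2
strain = (Lf - L0) / L0 = (60.7140 - 48.4160) / 48.4160 = 0.2540
E = TS / strain = 11.6108 / 0.2540 = 45.7106 N/mm^2


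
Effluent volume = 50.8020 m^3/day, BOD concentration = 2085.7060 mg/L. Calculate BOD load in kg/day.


Formula: BOD_load = volume * conc / 1000
Substituting: BOD_load = 50.8020 * 2085.7060 / 1000
Result: 105.9580 kg/day


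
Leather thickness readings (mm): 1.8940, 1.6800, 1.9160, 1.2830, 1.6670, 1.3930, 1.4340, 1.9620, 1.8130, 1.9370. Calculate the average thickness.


Formula: Average = sum / n
Substituting: Average = 16.9790 / 10
Result: 1.6979 mm


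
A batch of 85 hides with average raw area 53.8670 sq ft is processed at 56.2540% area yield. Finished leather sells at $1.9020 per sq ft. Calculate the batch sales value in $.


Raw_total = N * avg_area = 85 * 53.8670 = 4578.6950 sq ft
Finished = Raw_total * yield / 100 = 4578.6950 * 56.2540 / 100 = 2575.6991 sq ft
Value = Finished * price = 2575.6991 * 1.9020 = 4898.9797 $


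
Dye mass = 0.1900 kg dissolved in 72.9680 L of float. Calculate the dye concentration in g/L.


Formula: Conc = dye_mass(kg) / volume(L) * 1000
Substituting: Conc = 0.1900 / 72.9680 * 1000
Result: 2.6039 g/L


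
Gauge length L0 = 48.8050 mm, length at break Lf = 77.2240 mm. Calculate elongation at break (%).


Formula: Elongation = (Lf - L0) / L0 * 100
Substituting: Elongation = (77.2240 - 48.8050) / 48.8050 * 100
Result: 58.2297 %


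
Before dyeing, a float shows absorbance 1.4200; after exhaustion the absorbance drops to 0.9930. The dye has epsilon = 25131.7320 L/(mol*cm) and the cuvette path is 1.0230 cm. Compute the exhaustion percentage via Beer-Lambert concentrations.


c_initial = A_i / (epsilon * l) = 1.4200 / (25131.7320 * 1.0230) = 5.5232e-05 mol/L
c_final = A_f / (epsilon * l) = 0.9930 / (25131.7320 * 1.0230) = 3.8623e-05 mol/L
Exhaustion = (c_initial - c_final) / c_initial * 100 = (5.5232e-05 - 3.8623e-05) / 5.5232e-05 * 100 = 30.0704 %


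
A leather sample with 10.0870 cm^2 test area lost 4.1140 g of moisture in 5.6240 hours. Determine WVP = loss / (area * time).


Formula: WVP = loss / (area * time)
Substituting: WVP = 4.1140 / (10.0870 * 5.6240)
Result: 0.0725199 g/(cm^2*hr)


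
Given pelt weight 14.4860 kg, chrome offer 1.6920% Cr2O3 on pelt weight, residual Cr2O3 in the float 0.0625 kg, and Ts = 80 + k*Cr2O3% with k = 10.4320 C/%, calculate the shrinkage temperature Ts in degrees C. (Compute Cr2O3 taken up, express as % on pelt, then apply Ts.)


Offered = pelt * offer_pct / 100 = 14.4860 * 1.6920 / 100 = 0.2451 kg
Uptake = offered - residual = 0.2451 - 0.0625 = 0.1826 kg
Cr2O3% on pelt = uptake / pelt * 100 = 0.1826 / 14.4860 * 100 = 1.2605 %
Ts = 80 + k * Cr2O3% = 80 + 10.4320 * 1.2605 = 93.1500 C


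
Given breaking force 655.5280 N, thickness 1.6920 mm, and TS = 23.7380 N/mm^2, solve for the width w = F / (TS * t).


Formula: w = F / (TS * t)
Substituting: w = 655.5280 / (23.7380 * 1.6920)
Result: 16.3210 mm


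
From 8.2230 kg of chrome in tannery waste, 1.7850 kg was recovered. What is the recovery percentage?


Formula: Recovery = recovered / input * 100
Substituting: Recovery = 1.7850 / 8.2230 * 100
Result: 21.7074 %


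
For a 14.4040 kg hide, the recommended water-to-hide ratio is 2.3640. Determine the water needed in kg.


Formula: Water = hide_weight * ratio
Substituting: Water = 14.4040 * 2.3640
Result: 34.0511 kg


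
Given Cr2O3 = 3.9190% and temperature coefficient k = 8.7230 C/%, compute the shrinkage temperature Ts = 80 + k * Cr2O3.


Formula: Ts = 80 + k * Cr2O3
Substituting: Ts = 80 + 8.7230 * 3.9190
Result: 114.1854 C


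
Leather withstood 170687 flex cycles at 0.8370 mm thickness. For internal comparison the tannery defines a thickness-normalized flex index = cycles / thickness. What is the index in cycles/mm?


Formula: Index = cycles / thickness
Substituting: Index = 170687 / 0.8370
Result: 203927.1207 cycles/mm


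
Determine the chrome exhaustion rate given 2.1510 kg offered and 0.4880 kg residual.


Formula: Uptake = (offered - residual) / offered * 100
Substituting: Uptake = (2.1510 - 0.4880) / 2.1510 * 100
Result: 77.3129 %


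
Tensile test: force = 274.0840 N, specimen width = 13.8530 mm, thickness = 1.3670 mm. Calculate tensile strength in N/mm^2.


Formula: TS = force / (width * thickness)
Substituting: TS = 274.0840 / (13.8530 * 1.3670)
Result: 14.4734 N/mm^2


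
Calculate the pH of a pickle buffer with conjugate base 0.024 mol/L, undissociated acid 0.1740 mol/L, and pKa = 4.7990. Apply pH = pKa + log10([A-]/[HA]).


ratio = [A-] / [HA] = 0.024 / 0.1740 = 0.1379
log10(ratio) = -0.8603
pH = pKa + log10(ratio) = 4.7990 - 0.8603 = 3.9387


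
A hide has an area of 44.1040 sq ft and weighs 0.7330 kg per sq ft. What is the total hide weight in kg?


Formula: Weight = area * weight_per_sqft
Substituting: Weight = 44.1040 * 0.7330
Result: 32.3282 kg


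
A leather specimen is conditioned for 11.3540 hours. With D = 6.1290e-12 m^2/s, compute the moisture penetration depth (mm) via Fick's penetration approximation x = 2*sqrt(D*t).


t = 11.3540 hr * 3600 = 40874.4000 s
D * t = 6.1290e-12 * 40874.4000 = 2.5052e-07
x = 2 * sqrt(D*t) = 2 * sqrt(2.5052e-07) = 0.00100104 m = 1.0010 mm


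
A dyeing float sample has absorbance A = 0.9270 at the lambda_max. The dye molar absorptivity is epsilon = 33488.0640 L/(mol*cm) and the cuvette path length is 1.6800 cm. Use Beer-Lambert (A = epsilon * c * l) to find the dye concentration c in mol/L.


Formula: c = A / (epsilon * l)
Substituting: c = 0.9270 / (33488.0640 * 1.6800)
Result: 1.6477e-05 mol/L


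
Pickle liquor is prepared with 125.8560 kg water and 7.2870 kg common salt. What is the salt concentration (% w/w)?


Formula: Conc = salt / (water + salt) * 100
Substituting: Conc = 7.2870 / (125.8560 + 7.2870) * 100
Result: 5.4731 %


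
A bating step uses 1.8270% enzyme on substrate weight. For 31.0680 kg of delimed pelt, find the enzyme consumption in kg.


Formula: Enzyme = substrate * pct / 100
Substituting: Enzyme = 31.0680 * 1.8270 / 100
Result: 0.5676 kg


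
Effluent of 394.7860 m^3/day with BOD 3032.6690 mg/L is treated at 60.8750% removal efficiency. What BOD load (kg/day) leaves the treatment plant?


Load_in = volume * conc / 1000 = 394.7860 * 3032.6690 / 1000 = 1197.2553 kg/day
Removed = Load_in * eff / 100 = 1197.2553 * 60.8750 / 100 = 728.8291 kg/day
Load_out = Load_in - Removed = 1197.2553 - 728.8291 = 468.4261 kg/day


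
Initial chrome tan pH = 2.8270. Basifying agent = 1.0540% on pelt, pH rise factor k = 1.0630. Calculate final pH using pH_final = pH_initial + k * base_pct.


Formula: pH_final = pH_initial + k * base_pct
Substituting: pH_final = 2.8270 + 1.0630 * 1.0540
Result: 3.9474


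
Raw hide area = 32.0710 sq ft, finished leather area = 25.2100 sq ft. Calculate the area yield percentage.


Formula: Yield = finished / raw * 100
Substituting: Yield = 25.2100 / 32.0710 * 100
Result: 78.6068 %


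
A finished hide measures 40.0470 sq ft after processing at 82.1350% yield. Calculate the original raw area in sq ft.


Formula: raw = finished * 100 / yield
Substituting: raw = 40.0470 * 100 / 82.1350
Result: 48.7575 sq ft


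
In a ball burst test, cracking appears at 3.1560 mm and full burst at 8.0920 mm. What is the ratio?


Formula: Ratio = crack / burst
Substituting: Ratio = 3.1560 / 8.0920
Result: 0.3900


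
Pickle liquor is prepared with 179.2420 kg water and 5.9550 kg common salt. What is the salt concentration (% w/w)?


Formula: Conc = salt / (water + salt) * 100
Substituting: Conc = 5.9550 / (179.2420 + 5.9550) * 100
Result: 3.2155 %


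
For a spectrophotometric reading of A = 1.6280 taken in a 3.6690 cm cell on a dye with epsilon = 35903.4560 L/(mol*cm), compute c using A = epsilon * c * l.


Formula: c = A / (epsilon * l)
Substituting: c = 1.6280 / (35903.4560 * 3.6690)
Result: 1.2359e-05 mol/L


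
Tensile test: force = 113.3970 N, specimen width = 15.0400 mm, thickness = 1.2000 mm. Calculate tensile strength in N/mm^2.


Formula: TS = force / (width * thickness)
Substituting: TS = 113.3970 / (15.0400 * 1.2000)
Result: 6.2831 N/mm^2


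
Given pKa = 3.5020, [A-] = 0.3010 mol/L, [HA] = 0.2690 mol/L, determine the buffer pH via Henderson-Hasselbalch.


ratio = [A-] / [HA] = 0.3010 / 0.2690 = 1.1190
log10(ratio) = 0.0488142
pH = pKa + log10(ratio) = 3.5020 + 0.0488142 = 3.5508


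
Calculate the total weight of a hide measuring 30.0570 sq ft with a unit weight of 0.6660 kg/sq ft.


Formula: Weight = area * weight_per_sqft
Substituting: Weight = 30.0570 * 0.6660
Result: 20.0180 kg


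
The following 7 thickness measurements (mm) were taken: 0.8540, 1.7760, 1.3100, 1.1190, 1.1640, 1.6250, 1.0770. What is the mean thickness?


Formula: Average = sum / n
Substituting: Average = 8.9250 / 7
Result: 1.2750 mm


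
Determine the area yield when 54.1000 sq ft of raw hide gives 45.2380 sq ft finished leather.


Formula: Yield = finished / raw * 100
Substituting: Yield = 45.2380 / 54.1000 * 100
Result: 83.6192 %


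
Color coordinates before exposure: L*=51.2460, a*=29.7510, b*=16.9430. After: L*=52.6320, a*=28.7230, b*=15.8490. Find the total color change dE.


dL = 1.3860, da = -1.0280, db = -1.0940
dE = sqrt(1.3860^2 + (-1.0280)^2 + (-1.0940)^2) = 2.0432


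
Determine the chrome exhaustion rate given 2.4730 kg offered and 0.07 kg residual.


Formula: Uptake = (offered - residual) / offered * 100
Substituting: Uptake = (2.4730 - 0.07) / 2.4730 * 100
Result: 97.1694 %


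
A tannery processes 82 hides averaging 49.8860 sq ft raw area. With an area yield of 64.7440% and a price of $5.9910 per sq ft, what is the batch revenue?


Raw_total = N * avg_area = 82 * 49.8860 = 4090.6520 sq ft
Finished = Raw_total * yield / 100 = 4090.6520 * 64.7440 / 100 = 2648.4517 sq ft
Value = Finished * price = 2648.4517 * 5.9910 = 15866.8743 $


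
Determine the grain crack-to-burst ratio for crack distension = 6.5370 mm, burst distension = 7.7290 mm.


Formula: Ratio = crack / burst
Substituting: Ratio = 6.5370 / 7.7290
Result: 0.8458


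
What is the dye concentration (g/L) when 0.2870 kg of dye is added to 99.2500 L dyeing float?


Formula: Conc = dye_mass(kg) / volume(L) * 1000
Substituting: Conc = 0.2870 / 99.2500 * 1000
Result: 2.8917 g/L


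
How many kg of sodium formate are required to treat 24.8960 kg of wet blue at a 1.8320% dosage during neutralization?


Formula: Neutralizer = substrate * pct / 100
Substituting: Neutralizer = 24.8960 * 1.8320 / 100
Result: 0.4561 kg


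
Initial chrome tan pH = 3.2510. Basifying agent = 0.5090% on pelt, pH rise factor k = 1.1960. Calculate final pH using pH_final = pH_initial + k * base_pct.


Formula: pH_final = pH_initial + k * base_pct
Substituting: pH_final = 3.2510 + 1.1960 * 0.5090
Result: 3.8598


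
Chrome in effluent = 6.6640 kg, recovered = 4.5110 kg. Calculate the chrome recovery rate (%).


Formula: Recovery = recovered / input * 100
Substituting: Recovery = 4.5110 / 6.6640 * 100
Result: 67.6921 %


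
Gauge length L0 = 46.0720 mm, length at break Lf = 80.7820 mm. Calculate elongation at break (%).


Formula: Elongation = (Lf - L0) / L0 * 100
Substituting: Elongation = (80.7820 - 46.0720) / 46.0720 * 100
Result: 75.3386 %


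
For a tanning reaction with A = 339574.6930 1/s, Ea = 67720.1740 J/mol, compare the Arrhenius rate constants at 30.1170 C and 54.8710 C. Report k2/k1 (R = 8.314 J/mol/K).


T1 = 30.1170 + 273.15 = 303.2670 K; T2 = 54.8710 + 273.15 = 328.0210 K
k1 = A * exp(-Ea/(R*T1)) = 339574.6930 * exp(-67720.1740/(8.314*303.2670)) = 7.3520e-07 1/s
k2 = A * exp(-Ea/(R*T2)) = 339574.6930 * exp(-67720.1740/(8.314*328.0210)) = 5.5804e-06 1/s
k2/k1 = 5.5804e-06 / 7.3520e-07 = 7.5903


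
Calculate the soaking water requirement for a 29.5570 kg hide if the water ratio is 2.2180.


Formula: Water = hide_weight * ratio
Substituting: Water = 29.5570 * 2.2180
Result: 65.5574 kg


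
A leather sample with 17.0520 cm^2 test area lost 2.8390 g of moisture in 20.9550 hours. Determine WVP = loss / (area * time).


Formula: WVP = loss / (area * time)
Substituting: WVP = 2.8390 / (17.0520 * 20.9550)
Result: 0.00794516 g/(cm^2*hr)


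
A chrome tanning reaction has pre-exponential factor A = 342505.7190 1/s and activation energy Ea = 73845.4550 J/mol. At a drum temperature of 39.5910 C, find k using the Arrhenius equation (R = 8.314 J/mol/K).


T_K = T_C + 273.15 = 39.5910 + 273.15 = 312.7410 K
exponent = -Ea / (R * T_K) = -73845.4550 / (8.314 * 312.7410) = -28.4007
k = A * exp(exponent) = 342505.7190 * exp(-28.4007) = 1.5864e-07 1/s


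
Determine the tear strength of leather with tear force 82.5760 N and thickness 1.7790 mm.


Formula: Tear strength = force / thickness
Substituting: Tear strength = 82.5760 / 1.7790
Result: 46.4171 N/mm


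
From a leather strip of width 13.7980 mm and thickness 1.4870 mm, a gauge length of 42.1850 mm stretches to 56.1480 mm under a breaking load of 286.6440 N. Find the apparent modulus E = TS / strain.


TS = F / (w * t) = 286.6440 / (13.7980 * 1.4870) = 13.9706 N/mm^2
strain = (Lf - L0) / L0 = (56.1480 - 42.1850) / 42.1850 = 0.3310
E = TS / strain = 13.9706 / 0.3310 = 42.2080 N/mm^2


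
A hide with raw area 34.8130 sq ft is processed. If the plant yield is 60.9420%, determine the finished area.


Formula: finished = raw * yield / 100
Substituting: finished = 34.8130 * 60.9420 / 100
Result: 21.2157 sq ft


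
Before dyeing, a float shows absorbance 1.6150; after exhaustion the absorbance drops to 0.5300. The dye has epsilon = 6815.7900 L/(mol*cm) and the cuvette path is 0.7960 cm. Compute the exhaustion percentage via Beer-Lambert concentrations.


c_initial = A_i / (epsilon * l) = 1.6150 / (6815.7900 * 0.7960) = 2.9768e-04 mol/L
c_final = A_f / (epsilon * l) = 0.5300 / (6815.7900 * 0.7960) = 9.7689e-05 mol/L
Exhaustion = (c_initial - c_final) / c_initial * 100 = (2.9768e-04 - 9.7689e-05) / 2.9768e-04 * 100 = 67.1827 %


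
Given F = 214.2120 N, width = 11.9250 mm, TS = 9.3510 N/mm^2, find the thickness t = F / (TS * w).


Formula: t = F / (TS * w)
Substituting: t = 214.2120 / (9.3510 * 11.9250)
Result: 1.9210 mm


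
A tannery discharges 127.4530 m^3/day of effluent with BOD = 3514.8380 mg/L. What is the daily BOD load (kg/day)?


Formula: BOD_load = volume * conc / 1000
Substituting: BOD_load = 127.4530 * 3514.8380 / 1000
Result: 447.9766 kg/day


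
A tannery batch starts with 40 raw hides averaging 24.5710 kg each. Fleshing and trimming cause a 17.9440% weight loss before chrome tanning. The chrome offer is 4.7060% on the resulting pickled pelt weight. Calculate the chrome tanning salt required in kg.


Total_raw = N * avg_wt = 40 * 24.5710 = 982.8400 kg
Substrate = Total_raw * (1 - loss/100) = 982.8400 * (1 - 17.9440/100) = 806.4792 kg
Chrome = Substrate * pct / 100 = 806.4792 * 4.7060 / 100 = 37.9529 kg


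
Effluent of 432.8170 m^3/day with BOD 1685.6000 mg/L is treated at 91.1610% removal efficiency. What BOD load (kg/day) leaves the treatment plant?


Load_in = volume * conc / 1000 = 432.8170 * 1685.6000 / 1000 = 729.5563 kg/day
Removed = Load_in * eff / 100 = 729.5563 * 91.1610 / 100 = 665.0709 kg/day
Load_out = Load_in - Removed = 729.5563 - 665.0709 = 64.4855 kg/day


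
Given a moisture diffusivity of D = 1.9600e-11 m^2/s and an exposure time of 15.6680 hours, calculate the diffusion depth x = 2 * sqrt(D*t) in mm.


t = 15.6680 hr * 3600 = 56404.8000 s
D * t = 1.9600e-11 * 56404.8000 = 1.1055e-06
x = 2 * sqrt(D*t) = 2 * sqrt(1.1055e-06) = 0.00210289 m = 2.1029 mm


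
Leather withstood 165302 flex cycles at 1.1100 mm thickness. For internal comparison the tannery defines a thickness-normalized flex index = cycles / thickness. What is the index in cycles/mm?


Formula: Index = cycles / thickness
Substituting: Index = 165302 / 1.1100
Result: 148920.7207 cycles/mm


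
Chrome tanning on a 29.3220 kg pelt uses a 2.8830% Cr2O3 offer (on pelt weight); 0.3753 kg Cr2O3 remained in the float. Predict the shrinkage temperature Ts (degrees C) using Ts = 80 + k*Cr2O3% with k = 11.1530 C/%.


Offered = pelt * offer_pct / 100 = 29.3220 * 2.8830 / 100 = 0.8454 kg
Uptake = offered - residual = 0.8454 - 0.3753 = 0.4701 kg
Cr2O3% on pelt = uptake / pelt * 100 = 0.4701 / 29.3220 * 100 = 1.6031 %
Ts = 80 + k * Cr2O3% = 80 + 11.1530 * 1.6031 = 97.8791 C


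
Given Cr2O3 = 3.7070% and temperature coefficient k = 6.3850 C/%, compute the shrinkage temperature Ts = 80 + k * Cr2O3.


Formula: Ts = 80 + k * Cr2O3
Substituting: Ts = 80 + 6.3850 * 3.7070
Result: 103.6692 C


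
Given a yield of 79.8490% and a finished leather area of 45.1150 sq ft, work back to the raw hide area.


Formula: raw = finished * 100 / yield
Substituting: raw = 45.1150 * 100 / 79.8490
Result: 56.5004 sq ft


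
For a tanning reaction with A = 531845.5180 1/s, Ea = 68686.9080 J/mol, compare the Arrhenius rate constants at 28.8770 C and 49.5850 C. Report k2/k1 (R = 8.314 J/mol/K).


T1 = 28.8770 + 273.15 = 302.0270 K; T2 = 49.5850 + 273.15 = 322.7350 K
k1 = A * exp(-Ea/(R*T1)) = 531845.5180 * exp(-68686.9080/(8.314*302.0270)) = 7.0173e-07 1/s
k2 = A * exp(-Ea/(R*T2)) = 531845.5180 * exp(-68686.9080/(8.314*322.7350)) = 4.0589e-06 1/s
k2/k1 = 4.0589e-06 / 7.0173e-07 = 5.7842


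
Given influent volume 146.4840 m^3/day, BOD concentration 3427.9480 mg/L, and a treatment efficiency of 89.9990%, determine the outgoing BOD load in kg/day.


Load_in = volume * conc / 1000 = 146.4840 * 3427.9480 / 1000 = 502.1395 kg/day
Removed = Load_in * eff / 100 = 502.1395 * 89.9990 / 100 = 451.9206 kg/day
Load_out = Load_in - Removed = 502.1395 - 451.9206 = 50.2190 kg/day
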